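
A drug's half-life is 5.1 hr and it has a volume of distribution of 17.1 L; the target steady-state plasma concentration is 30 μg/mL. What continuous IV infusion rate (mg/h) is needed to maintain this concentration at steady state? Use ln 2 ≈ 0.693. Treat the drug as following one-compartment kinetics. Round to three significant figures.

k = 0.693/5.1 = 0.1359 h⁻¹, so CL = k·Vd = 0.1359 × 17.10 = 2.324 L/h
Infusion rate = CL × Css = 2.324 × 30 = 69.72 mg/h

69.7 mg/h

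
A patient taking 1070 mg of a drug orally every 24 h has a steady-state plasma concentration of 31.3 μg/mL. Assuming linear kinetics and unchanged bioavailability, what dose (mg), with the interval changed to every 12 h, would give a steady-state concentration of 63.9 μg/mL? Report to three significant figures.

1090 mg

For first-order elimination, Css ∝ F·D/(CL·τ); F and CL are unchanged, so Css ∝ D/τ.
D₂ = D₁ × (Css,target / Css,current) × (τ₂/τ₁) = 1070 × (63.9/31.3) × (12/24) = 1092 mg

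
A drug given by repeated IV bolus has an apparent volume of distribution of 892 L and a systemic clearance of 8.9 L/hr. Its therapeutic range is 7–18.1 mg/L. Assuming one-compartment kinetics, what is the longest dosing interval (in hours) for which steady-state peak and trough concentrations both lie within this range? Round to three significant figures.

95.2 h

k = CL / Vd = 8.900 / 892.0 = 0.009978 h⁻¹
Between IV bolus doses, concentration decays as C = C₀·e^(−kτ), so C_peak/C_trough = e^(kτ).
τ_max = ln(C_peak/C_trough) / k = ln(18.1/7) / 0.009978 = 0.9500 / 0.009978 = 95.21 h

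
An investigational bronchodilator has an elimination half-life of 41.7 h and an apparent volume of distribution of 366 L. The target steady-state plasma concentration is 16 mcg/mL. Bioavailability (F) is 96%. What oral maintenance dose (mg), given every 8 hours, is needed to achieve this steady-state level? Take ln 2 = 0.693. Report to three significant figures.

CL = 0.693 × Vd / t½ = 0.693 × 366.0 / 41.7 = 6.082 L/h
D = CL × Css × τ / F = 6.082 × 16 × 8 / 0.96 = 810.9 mg

811 mg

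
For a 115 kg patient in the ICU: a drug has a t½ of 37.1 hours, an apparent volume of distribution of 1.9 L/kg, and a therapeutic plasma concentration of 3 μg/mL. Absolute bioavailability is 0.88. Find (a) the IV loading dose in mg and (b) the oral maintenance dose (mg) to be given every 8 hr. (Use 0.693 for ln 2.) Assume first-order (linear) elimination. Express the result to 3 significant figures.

(a) 656 mg; (b) 111 mg

Total Vd = 1.9 × 115 = 218.5 L
LD = Vd × C = 218.5 × 3 = 655.5 mg
CL = 0.693 × Vd / t½ = 0.693 × 218.5 / 37.1 = 4.081 L/h
D = CL × Css × τ / F = 4.081 × 3 × 8 / 0.88 = 111.3 mg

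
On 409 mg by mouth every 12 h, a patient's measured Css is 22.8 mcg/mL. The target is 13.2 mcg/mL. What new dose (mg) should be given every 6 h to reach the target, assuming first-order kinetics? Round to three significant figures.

With linear kinetics, Css is proportional to dose rate (D/τ) at fixed clearance.
D₂ = D₁ × (Css,target / Css,current) × (τ₂/τ₁) = 409 × (13.2/22.8) × (6/12) = 118.4 mg

118 mg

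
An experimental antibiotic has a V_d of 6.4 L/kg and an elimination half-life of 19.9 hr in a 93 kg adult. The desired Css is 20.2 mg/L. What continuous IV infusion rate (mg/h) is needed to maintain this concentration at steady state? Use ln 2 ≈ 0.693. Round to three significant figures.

419 mg/h

Total Vd = 6.4 × 93 = 595.2 L
CL = 0.693 × Vd / t½ = 0.693 × 595.2 / 19.9 = 20.73 L/h
Infusion rate = CL × Css = 20.73 × 20.2 = 418.7 mg/h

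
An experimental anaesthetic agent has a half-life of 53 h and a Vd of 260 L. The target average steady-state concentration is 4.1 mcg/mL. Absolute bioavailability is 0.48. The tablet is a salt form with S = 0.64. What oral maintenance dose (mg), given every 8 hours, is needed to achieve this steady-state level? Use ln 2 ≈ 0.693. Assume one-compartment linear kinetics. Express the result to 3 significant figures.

363 mg

CL = ln 2 · Vd / t½ = 0.693 × 260.0 / 53 = 3.400 L/h
D = CL × Css × τ / F / S = 3.400 × 4.1 × 8 / 0.48 / 0.64 = 363.0 mg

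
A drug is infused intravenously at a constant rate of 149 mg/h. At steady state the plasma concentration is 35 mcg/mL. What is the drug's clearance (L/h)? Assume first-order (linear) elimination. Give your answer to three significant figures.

4.26 L/h

At steady state, infusion rate = CL × Css, so CL = rate / Css.
CL = 149 / 35 = 4.257 L/h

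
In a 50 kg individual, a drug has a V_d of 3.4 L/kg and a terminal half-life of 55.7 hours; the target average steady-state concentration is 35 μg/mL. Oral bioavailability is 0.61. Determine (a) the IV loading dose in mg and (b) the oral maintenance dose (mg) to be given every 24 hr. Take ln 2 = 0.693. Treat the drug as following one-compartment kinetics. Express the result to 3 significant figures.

(a) 5950 mg; (b) 2910 mg

Vd(total) = 50 kg × 3.4 L/kg = 170.0 L
LD = Vd × C = 170.0 × 35 = 5950 mg
CL = 0.693 × Vd / t½ = 0.693 × 170.0 / 55.7 = 2.115 L/h
D = CL × Css × τ / F = 2.115 × 35 × 24 / 0.61 = 2912 mg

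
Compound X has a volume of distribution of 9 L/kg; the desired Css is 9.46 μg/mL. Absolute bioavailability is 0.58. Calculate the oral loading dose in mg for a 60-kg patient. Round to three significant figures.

8810 mg

Vd(total) = 60 kg × 9 L/kg = 540.0 L
The loading dose fills Vd to the target concentration.
LD = Vd × C / F = 540.0 × 9.460 / 0.58 = 8808 mg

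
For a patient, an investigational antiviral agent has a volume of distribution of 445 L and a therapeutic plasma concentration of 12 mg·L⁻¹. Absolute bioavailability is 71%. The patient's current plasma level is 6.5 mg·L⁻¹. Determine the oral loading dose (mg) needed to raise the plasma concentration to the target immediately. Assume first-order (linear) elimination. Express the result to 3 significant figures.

Concentration deficit ΔC = 12 − 6.5 = 5.500 mg/L
LD = Vd × ΔC / F = 445.0 × 5.500 / 0.71 = 3447 mg

3450 mg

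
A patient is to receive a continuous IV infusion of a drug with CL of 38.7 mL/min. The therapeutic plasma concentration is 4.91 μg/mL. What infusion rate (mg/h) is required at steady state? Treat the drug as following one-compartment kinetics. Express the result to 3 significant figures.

CL = 38.7 mL/min × 60/1000 = 2.322 L/h
At steady state, infusion rate equals elimination rate: rate in = CL × Css.
Rate = CL × Css = 2.322 × 4.91 = 11.40 mg/h

11.4 mg/h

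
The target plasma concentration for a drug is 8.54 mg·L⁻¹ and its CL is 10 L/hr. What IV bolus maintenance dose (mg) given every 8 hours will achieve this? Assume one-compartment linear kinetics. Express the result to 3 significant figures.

683 mg

D = CL × Css × τ = 10.00 × 8.54 × 8 = 683.2 mg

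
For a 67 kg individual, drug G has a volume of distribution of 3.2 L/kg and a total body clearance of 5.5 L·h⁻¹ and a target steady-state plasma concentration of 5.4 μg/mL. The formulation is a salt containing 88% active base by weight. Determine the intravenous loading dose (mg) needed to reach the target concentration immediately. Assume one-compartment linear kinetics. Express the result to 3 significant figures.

Vd = 3.2 L/kg × 67 kg = 214.4 L
LD = Vd × C / S = 214.4 × 5.400 / 0.88 = 1316 mg

1320 mg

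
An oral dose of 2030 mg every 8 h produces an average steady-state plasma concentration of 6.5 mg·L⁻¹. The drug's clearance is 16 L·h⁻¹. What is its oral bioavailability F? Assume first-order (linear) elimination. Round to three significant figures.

0.410

F·D/τ = CL·Css at steady state → F = CL·Css·τ / D.
F = 16 × 6.5 × 8 / 2030 = 0.410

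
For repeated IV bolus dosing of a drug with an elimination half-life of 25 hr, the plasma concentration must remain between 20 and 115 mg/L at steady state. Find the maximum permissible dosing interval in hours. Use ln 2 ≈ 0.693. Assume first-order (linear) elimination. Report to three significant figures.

63.1 h

k = 0.693 / t½ = 0.693 / 25 = 0.02772 h⁻¹
Between IV bolus doses, concentration decays as C = C₀·e^(−kτ), so C_peak/C_trough = e^(kτ).
τ_max = ln(C_peak/C_trough) / k = ln(115/20) / 0.02772 = 1.749 / 0.02772 = 63.10 h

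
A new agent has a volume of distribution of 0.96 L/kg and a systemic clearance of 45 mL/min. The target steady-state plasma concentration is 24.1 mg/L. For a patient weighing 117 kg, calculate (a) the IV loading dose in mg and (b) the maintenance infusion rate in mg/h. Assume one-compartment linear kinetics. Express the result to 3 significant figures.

Vd(total) = 117 kg × 0.96 L/kg = 112.3 L
Loading dose = Vd × C = 112.3 × 24.1 = 2706 mg
CL = 45 mL/min = 45 × 0.06 = 2.700 L/h
Maintenance infusion rate = CL × Css = 2.700 × 24.1 = 65.07 mg/h

(a) 2710 mg; (b) 65.1 mg/h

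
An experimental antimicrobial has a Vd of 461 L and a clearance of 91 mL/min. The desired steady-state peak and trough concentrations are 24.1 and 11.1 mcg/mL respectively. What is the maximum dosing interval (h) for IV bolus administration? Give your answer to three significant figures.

65.5 h

CL = 91 mL/min × 60/1000 = 5.460 L/h
k = CL / Vd = 5.460 / 461.0 = 0.01184 h⁻¹
Between IV bolus doses, concentration decays as C = C₀·e^(−kτ), so C_peak/C_trough = e^(kτ).
τ_max = ln(C_peak/C_trough) / k = ln(24.1/11.1) / 0.01184 = 0.7753 / 0.01184 = 65.48 h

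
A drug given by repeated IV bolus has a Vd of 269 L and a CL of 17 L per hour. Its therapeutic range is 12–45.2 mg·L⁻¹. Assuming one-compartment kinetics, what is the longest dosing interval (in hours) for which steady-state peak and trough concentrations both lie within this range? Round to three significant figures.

21.0 h

k = CL / Vd = 17.00 / 269.0 = 0.06320 h⁻¹
Between IV bolus doses, concentration decays as C = C₀·e^(−kτ), so C_peak/C_trough = e^(kτ).
τ_max = ln(C_peak/C_trough) / k = ln(45.2/12) / 0.06320 = 1.326 / 0.06320 = 20.98 h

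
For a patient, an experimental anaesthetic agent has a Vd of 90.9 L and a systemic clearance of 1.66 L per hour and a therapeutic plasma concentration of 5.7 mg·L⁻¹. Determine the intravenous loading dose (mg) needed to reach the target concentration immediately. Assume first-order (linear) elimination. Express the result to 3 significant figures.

518 mg

LD = Vd × C = 90.90 × 5.700 = 518.1 mg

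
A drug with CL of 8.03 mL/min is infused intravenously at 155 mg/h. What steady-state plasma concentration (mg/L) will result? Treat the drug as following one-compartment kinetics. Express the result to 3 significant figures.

322 mg/L

Convert clearance: 8.03 mL/min × 60 min/h ÷ 1000 mL/L = 0.4818 L/h
Css = rate / CL = 155 / 0.4818 = 321.7 mg/L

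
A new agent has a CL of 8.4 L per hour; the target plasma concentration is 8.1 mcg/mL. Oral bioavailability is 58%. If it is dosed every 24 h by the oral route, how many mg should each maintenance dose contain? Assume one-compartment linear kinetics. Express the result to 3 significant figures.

D = CL × Css × τ / F = 8.400 × 8.1 × 24 / 0.58 = 2815 mg

2820 mg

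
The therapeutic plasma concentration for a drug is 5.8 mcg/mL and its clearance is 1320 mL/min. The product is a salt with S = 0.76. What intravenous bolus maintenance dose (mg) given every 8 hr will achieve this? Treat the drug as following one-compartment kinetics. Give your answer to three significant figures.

Convert clearance: 1320 mL/min × 60 min/h ÷ 1000 mL/L = 79.20 L/h
D = CL × Css × τ / S = 79.20 × 5.8 × 8 / 0.76 = 4835 mg

4840 mg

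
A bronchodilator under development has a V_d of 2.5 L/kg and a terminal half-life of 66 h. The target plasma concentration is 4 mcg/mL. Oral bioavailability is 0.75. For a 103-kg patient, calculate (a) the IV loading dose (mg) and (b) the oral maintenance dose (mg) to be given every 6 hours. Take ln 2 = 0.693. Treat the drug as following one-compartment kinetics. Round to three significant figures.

Vd(total) = 103 kg × 2.5 L/kg = 257.5 L
LD = Vd × C = 257.5 × 4 = 1030 mg
CL = 0.693 × Vd / t½ = 0.693 × 257.5 / 66 = 2.704 L/h
D = CL × Css × τ / F = 2.704 × 4 × 6 / 0.75 = 86.53 mg

(a) 1030 mg; (b) 86.5 mg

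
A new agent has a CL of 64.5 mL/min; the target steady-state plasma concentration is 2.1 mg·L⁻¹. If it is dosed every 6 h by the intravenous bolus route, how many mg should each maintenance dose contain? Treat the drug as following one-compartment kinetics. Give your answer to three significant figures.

48.8 mg

Convert clearance: 64.5 mL/min × 60 min/h ÷ 1000 mL/L = 3.870 L/h
D = CL × Css × τ = 3.870 × 2.1 × 6 = 48.76 mg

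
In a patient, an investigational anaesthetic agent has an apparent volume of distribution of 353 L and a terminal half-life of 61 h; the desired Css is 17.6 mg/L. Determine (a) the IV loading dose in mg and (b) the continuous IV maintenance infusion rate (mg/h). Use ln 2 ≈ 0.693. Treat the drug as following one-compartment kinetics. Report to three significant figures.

LD = Vd × C = 353.0 × 17.6 = 6213 mg
CL = 0.693 × Vd / t½ = 0.693 × 353.0 / 61 = 4.010 L/h
Infusion rate = CL × Css = 4.010 × 17.6 = 70.58 mg/h

(a) 6210 mg; (b) 70.6 mg/h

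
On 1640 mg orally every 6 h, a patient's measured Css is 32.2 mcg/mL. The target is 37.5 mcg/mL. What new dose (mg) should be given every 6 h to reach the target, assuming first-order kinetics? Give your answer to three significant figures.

1910 mg

For first-order elimination, Css ∝ F·D/(CL·τ); F and CL are unchanged, so Css ∝ D/τ.
D₂ = D₁ × (Css,target / Css,current) = 1640 × 37.5/32.2 = 1910 mg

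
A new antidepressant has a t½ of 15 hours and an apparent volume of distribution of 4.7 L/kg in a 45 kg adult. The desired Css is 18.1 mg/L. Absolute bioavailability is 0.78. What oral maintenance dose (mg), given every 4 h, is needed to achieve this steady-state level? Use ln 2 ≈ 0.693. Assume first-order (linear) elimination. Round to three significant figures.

907 mg

Total Vd = 4.7 × 45 = 211.5 L
CL = ln 2 · Vd / t½ = 0.693 × 211.5 / 15 = 9.771 L/h
D = CL × Css × τ / F = 9.771 × 18.1 × 4 / 0.78 = 906.9 mg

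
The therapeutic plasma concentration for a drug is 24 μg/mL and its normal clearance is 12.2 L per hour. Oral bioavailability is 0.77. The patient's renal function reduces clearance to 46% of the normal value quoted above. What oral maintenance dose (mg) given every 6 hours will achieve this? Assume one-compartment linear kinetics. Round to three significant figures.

Patient clearance = 0.46 × 12.20 = 5.612 L/h
D = CL × Css × τ / F = 5.612 × 24 × 6 / 0.77 = 1050 mg

1050 mg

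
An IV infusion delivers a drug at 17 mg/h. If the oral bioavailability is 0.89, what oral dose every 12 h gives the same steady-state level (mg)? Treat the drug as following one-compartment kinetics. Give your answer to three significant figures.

To maintain the same Css, the systemic dosing rate must be unchanged: F·D/τ = infusion rate.
D = rate × τ / F = 17 × 12 / 0.89 = 229.2 mg

229 mg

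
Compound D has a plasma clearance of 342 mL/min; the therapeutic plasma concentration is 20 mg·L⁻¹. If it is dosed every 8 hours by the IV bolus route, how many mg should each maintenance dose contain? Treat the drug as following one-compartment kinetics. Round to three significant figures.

3280 mg

CL = 342 mL/min = 342 × 0.06 = 20.52 L/h
At steady state, dose per interval replaces the amount cleared in that interval: D/τ = CL·Css.
D = CL × Css × τ = 20.52 × 20 × 8 = 3283 mg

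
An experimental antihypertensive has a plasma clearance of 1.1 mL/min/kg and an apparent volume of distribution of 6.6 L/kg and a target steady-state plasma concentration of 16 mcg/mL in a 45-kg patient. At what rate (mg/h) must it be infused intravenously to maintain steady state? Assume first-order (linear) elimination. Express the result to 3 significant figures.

47.5 mg/h

CL = 1.1 mL/min/kg × 45 kg = 49.50 mL/min = 49.50 × 60/1000 = 2.970 L/h
Infusion rate = CL · Css = 2.970 L/h × 16 mg/L = 47.52 mg/h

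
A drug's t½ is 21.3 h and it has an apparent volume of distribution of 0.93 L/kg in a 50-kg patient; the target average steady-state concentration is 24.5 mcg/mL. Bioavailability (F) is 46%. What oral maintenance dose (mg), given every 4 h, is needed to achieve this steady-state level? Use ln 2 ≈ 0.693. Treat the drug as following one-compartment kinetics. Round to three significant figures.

322 mg

Vd = 0.93 L/kg × 50 kg = 46.50 L
CL = 0.693 × Vd / t½ = 0.693 × 46.50 / 21.3 = 1.513 L/h
D = CL × Css × τ / F = 1.513 × 24.5 × 4 / 0.46 = 322.3 mg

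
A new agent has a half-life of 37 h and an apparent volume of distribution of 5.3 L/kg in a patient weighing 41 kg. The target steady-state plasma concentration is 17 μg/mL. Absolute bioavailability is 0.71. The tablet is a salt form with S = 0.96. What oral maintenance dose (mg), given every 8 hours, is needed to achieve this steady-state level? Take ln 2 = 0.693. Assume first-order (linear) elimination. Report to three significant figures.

812 mg

Vd = 5.3 L/kg × 41 kg = 217.3 L
k = 0.693/37 = 0.01873 h⁻¹, so CL = k·Vd = 0.01873 × 217.3 = 4.070 L/h
D = CL × Css × τ / F / S = 4.070 × 17 × 8 / 0.71 / 0.96 = 812.1 mg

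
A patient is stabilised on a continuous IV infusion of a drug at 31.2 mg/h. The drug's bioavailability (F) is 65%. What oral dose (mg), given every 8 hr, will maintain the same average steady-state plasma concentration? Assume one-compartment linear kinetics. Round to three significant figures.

384 mg

To maintain the same Css, the systemic dosing rate must be unchanged: F·D/τ = infusion rate.
D = rate × τ / F = 31.2 × 8 / 0.65 = 384.0 mg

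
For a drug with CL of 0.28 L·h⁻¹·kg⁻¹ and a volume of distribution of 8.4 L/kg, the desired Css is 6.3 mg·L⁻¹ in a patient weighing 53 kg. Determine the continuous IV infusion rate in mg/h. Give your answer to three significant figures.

CL = 0.28 L·h⁻¹·kg⁻¹ × 53 kg = 14.84 L/h
At steady state, infusion rate equals elimination rate: rate in = CL × Css.
Infusion rate = CL · Css = 14.84 L/h × 6.3 mg/L = 93.49 mg/h

93.5 mg/h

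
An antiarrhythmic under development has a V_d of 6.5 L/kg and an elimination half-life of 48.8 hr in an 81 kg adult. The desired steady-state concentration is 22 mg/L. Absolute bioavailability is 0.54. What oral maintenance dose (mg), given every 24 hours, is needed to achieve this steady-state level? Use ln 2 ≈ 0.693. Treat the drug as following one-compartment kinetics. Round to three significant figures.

Vd = 6.5 L/kg × 81 kg = 526.5 L
k = 0.693/48.8 = 0.01420 h⁻¹, so CL = k·Vd = 0.01420 × 526.5 = 7.476 L/h
D = CL × Css × τ / F = 7.476 × 22 × 24 / 0.54 = 7310 mg

7310 mg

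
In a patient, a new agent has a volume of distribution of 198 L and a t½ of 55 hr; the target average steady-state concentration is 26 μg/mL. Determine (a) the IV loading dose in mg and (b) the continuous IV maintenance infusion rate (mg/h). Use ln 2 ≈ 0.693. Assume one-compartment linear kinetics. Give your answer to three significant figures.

LD = Vd × C = 198.0 × 26 = 5148 mg
CL = 0.693 × Vd / t½ = 0.693 × 198.0 / 55 = 2.495 L/h
Infusion rate = CL × Css = 2.495 × 26 = 64.87 mg/h

(a) 5150 mg; (b) 64.9 mg/h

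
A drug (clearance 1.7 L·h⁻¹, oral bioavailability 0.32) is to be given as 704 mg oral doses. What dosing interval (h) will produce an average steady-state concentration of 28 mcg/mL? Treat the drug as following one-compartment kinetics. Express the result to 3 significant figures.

4.73 h

F·D/τ = CL·Css → τ = F·D / (CL·Css).
τ = 0.32 × 704 / (1.7 × 28) = 4.733 h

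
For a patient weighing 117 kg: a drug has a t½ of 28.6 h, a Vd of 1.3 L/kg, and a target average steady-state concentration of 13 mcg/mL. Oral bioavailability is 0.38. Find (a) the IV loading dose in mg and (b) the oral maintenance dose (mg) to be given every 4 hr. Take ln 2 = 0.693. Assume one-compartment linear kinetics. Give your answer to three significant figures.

(a) 1980 mg; (b) 504 mg

Total Vd = 1.3 × 117 = 152.1 L
LD = Vd × C = 152.1 × 13 = 1977 mg
CL = 0.693 × Vd / t½ = 0.693 × 152.1 / 28.6 = 3.686 L/h
D = CL × Css × τ / F = 3.686 × 13 × 4 / 0.38 = 504.4 mg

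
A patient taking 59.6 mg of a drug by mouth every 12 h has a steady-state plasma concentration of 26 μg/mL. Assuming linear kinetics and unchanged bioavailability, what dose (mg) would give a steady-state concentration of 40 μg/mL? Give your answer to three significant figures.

With linear kinetics, Css is proportional to dose rate (D/τ) at fixed clearance.
D₂ = D₁ × (Css,target / Css,current) = 59.6 × 40/26 = 91.69 mg

91.7 mg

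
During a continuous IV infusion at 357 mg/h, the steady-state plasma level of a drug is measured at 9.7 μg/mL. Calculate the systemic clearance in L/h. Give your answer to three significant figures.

36.8 L/h

At steady state, infusion rate = CL × Css, so CL = rate / Css.
CL = 357 / 9.7 = 36.80 L/h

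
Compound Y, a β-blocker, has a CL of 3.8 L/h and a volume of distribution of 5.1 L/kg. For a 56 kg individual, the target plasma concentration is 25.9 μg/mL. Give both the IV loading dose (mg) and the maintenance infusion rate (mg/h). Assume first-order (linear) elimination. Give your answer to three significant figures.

(a) 7400 mg; (b) 98.4 mg/h

Total Vd = 5.1 × 56 = 285.6 L
Loading dose = Vd × C = 285.6 × 25.9 = 7397 mg
Maintenance infusion rate = CL × Css = 3.800 × 25.9 = 98.42 mg/h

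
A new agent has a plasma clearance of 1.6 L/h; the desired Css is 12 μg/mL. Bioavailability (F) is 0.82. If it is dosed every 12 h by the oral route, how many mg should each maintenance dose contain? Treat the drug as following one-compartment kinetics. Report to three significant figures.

At steady state, dose per interval replaces the amount cleared in that interval: F·D/τ = CL·Css.
D = CL × Css × τ / F = 1.600 × 12 × 12 / 0.82 = 281.0 mg

281 mg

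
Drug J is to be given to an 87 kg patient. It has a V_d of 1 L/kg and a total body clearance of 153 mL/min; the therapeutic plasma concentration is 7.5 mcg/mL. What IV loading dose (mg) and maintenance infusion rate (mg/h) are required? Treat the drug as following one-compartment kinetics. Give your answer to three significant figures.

(a) 653 mg; (b) 68.9 mg/h

Vd(total) = 87 kg × 1 L/kg = 87.00 L
LD = Vd · C_target = 87.00 × 7.5 = 652.5 mg
Convert clearance: 153 mL/min × 60 min/h ÷ 1000 mL/L = 9.180 L/h
Infusion rate = 9.180 L/h × 7.5 mg/L = 68.85 mg/h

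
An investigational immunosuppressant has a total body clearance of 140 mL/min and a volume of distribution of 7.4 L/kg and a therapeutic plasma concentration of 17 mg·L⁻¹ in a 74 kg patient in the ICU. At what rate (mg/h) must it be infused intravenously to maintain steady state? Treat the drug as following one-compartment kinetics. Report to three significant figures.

Convert clearance: 140 mL/min × 60 min/h ÷ 1000 mL/L = 8.400 L/h
R₀ = 8.400 × 17 = 142.8 mg/h

143 mg/h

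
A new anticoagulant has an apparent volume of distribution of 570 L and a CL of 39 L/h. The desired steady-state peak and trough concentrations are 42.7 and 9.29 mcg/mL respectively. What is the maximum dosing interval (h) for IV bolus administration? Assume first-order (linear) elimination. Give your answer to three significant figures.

22.3 h

k = CL / Vd = 39.00 / 570.0 = 0.06842 h⁻¹
Between IV bolus doses, concentration decays as C = C₀·e^(−kτ), so C_peak/C_trough = e^(kτ).
τ_max = ln(C_peak/C_trough) / k = ln(42.7/9.29) / 0.06842 = 1.525 / 0.06842 = 22.29 h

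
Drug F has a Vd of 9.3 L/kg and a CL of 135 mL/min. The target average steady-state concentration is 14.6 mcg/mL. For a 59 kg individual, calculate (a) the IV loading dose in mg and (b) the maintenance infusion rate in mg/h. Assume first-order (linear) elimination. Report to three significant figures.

(a) 8010 mg; (b) 118 mg/h

Vd(total) = 59 kg × 9.3 L/kg = 548.7 L
LD = Vd · C_target = 548.7 × 14.6 = 8011 mg
CL = 135 mL/min = 135 × 0.06 = 8.100 L/h
Maintenance infusion rate = CL × Css = 8.100 × 14.6 = 118.3 mg/h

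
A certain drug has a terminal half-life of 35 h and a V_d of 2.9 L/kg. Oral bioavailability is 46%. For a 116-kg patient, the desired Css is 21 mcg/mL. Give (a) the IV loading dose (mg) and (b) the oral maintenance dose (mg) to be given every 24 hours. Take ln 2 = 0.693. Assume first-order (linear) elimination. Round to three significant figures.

Vd(total) = 116 kg × 2.9 L/kg = 336.4 L
LD = Vd × C = 336.4 × 21 = 7064 mg
CL = 0.693 × Vd / t½ = 0.693 × 336.4 / 35 = 6.661 L/h
D = CL × Css × τ / F = 6.661 × 21 × 24 / 0.46 = 7298 mg

(a) 7060 mg; (b) 7300 mg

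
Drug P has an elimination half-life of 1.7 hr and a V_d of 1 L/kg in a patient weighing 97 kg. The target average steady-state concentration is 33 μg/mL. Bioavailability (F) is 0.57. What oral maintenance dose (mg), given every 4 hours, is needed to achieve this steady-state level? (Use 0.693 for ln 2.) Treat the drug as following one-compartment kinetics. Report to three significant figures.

Vd(total) = 97 kg × 1 L/kg = 97.00 L
k = 0.693/1.7 = 0.4076 h⁻¹, so CL = k·Vd = 0.4076 × 97.00 = 39.54 L/h
D = CL × Css × τ / F = 39.54 × 33 × 4 / 0.57 = 9157 mg

9160 mg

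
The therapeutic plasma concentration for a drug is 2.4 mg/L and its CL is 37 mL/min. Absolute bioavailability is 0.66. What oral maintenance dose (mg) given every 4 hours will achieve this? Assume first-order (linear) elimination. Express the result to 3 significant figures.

32.3 mg

CL = 37 mL/min = 37 × 0.06 = 2.220 L/h
D = CL × Css × τ / F = 2.220 × 2.4 × 4 / 0.66 = 32.29 mg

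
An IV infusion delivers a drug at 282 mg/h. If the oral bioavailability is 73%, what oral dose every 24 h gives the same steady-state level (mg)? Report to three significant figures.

9270 mg

To maintain the same Css, the systemic dosing rate must be unchanged: F·D/τ = infusion rate.
D = rate × τ / F = 282 × 24 / 0.73 = 9271 mg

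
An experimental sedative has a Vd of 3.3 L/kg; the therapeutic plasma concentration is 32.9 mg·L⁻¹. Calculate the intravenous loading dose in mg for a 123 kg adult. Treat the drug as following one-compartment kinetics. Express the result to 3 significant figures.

Vd(total) = 123 kg × 3.3 L/kg = 405.9 L
LD = Vd × C = 405.9 × 32.90 = 13350 mg

13400 mg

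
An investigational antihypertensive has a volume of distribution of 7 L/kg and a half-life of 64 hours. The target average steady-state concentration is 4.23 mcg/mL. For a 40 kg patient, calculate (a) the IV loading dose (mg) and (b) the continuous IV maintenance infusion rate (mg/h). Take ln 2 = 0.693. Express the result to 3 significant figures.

Total Vd = 7 × 40 = 280.0 L
LD = Vd × C = 280.0 × 4.23 = 1184 mg
CL = 0.693 × Vd / t½ = 0.693 × 280.0 / 64 = 3.032 L/h
Infusion rate = CL × Css = 3.032 × 4.23 = 12.83 mg/h

(a) 1180 mg; (b) 12.8 mg/h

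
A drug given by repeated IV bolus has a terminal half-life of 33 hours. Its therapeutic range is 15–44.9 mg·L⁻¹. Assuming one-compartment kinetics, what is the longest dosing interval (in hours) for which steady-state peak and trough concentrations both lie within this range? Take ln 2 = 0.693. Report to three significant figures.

k = 0.693 / t½ = 0.693 / 33 = 0.02100 h⁻¹
Between IV bolus doses, concentration decays as C = C₀·e^(−kτ), so C_peak/C_trough = e^(kτ).
τ_max = ln(C_peak/C_trough) / k = ln(44.9/15) / 0.02100 = 1.096 / 0.02100 = 52.19 h

52.2 h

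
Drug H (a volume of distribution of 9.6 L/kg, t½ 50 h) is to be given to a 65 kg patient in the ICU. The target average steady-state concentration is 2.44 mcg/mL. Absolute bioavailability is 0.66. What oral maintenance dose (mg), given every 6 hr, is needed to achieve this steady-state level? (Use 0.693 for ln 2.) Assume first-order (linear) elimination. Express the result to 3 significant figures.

Vd(total) = 65 kg × 9.6 L/kg = 624.0 L
CL = 0.693 × Vd / t½ = 0.693 × 624.0 / 50 = 8.649 L/h
D = CL × Css × τ / F = 8.649 × 2.44 × 6 / 0.66 = 191.9 mg

192 mg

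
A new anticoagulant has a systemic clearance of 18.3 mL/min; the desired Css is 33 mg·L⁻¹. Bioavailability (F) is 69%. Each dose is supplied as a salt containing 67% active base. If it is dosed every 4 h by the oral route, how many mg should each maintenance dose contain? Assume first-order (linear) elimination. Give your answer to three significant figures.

Convert clearance: 18.3 mL/min × 60 min/h ÷ 1000 mL/L = 1.098 L/h
D = CL × Css × τ / F / S = 1.098 × 33 × 4 / 0.69 / 0.67 = 313.5 mg

314 mg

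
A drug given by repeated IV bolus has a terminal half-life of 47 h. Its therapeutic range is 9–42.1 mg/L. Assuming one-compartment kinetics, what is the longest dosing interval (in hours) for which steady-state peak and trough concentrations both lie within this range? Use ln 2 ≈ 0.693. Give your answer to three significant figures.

k = 0.693 / t½ = 0.693 / 47 = 0.01474 h⁻¹
Between IV bolus doses, concentration decays as C = C₀·e^(−kτ), so C_peak/C_trough = e^(kτ).
τ_max = ln(C_peak/C_trough) / k = ln(42.1/9) / 0.01474 = 1.543 / 0.01474 = 104.7 h

105 h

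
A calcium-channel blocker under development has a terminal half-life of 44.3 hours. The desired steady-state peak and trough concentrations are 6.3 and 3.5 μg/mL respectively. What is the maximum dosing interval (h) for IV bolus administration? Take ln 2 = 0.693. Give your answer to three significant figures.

k = 0.693 / t½ = 0.693 / 44.3 = 0.01564 h⁻¹
Between IV bolus doses, concentration decays as C = C₀·e^(−kτ), so C_peak/C_trough = e^(kτ).
τ_max = ln(C_peak/C_trough) / k = ln(6.3/3.5) / 0.01564 = 0.5878 / 0.01564 = 37.58 h

37.6 h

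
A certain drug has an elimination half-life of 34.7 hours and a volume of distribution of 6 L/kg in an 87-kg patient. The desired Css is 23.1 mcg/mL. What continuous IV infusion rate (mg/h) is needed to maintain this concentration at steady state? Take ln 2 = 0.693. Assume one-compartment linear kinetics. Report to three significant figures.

241 mg/h

Total Vd = 6 × 87 = 522.0 L
CL = ln 2 · Vd / t½ = 0.693 × 522.0 / 34.7 = 10.42 L/h
Infusion rate = CL × Css = 10.42 × 23.1 = 240.7 mg/h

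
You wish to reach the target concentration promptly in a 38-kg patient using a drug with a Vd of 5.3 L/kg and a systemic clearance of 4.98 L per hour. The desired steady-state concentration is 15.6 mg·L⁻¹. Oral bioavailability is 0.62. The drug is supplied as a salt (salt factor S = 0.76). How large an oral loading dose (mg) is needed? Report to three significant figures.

6670 mg

Total Vd = 5.3 × 38 = 201.4 L
The loading dose fills Vd to the target concentration; clearance is irrelevant here.
LD = Vd × C / F / S = 201.4 × 15.60 / 0.62 / 0.76 = 6668 mg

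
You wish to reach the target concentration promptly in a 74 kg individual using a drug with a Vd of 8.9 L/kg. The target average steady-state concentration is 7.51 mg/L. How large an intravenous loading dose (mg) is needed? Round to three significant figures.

4950 mg

Total Vd = 8.9 × 74 = 658.6 L
The loading dose fills Vd to the target concentration.
LD = Vd × C = 658.6 × 7.510 = 4946 mg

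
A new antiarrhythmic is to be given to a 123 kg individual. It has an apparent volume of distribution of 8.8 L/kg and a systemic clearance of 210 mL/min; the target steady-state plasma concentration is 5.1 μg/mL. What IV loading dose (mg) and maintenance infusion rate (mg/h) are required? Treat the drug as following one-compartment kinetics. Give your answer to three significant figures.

(a) 5520 mg; (b) 64.3 mg/h

Total Vd = 8.8 × 123 = 1082 L
Loading: fill Vd to C_target → 1082 L × 5.1 mg/L = 5518 mg
CL = 210 mL/min = 210 × 0.06 = 12.60 L/h
Infusion rate = 12.60 L/h × 5.1 mg/L = 64.26 mg/h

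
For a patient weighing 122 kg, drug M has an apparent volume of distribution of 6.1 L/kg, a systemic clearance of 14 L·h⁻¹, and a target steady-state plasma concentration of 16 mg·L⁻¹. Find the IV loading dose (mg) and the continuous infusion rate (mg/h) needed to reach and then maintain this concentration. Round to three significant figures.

(a) 11900 mg; (b) 224 mg/h

Vd = 6.1 L/kg × 122 kg = 744.2 L
Loading dose = Vd × C = 744.2 × 16 = 11910 mg
Maintenance infusion rate = CL × Css = 14.00 × 16 = 224.0 mg/h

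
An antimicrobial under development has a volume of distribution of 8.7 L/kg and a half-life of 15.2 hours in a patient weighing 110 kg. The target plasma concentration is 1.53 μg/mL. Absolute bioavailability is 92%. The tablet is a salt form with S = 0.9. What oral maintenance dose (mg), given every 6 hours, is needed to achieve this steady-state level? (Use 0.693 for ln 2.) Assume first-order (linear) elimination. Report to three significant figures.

484 mg

Total Vd = 8.7 × 110 = 957.0 L
CL = ln 2 · Vd / t½ = 0.693 × 957.0 / 15.2 = 43.63 L/h
D = CL × Css × τ / F / S = 43.63 × 1.53 × 6 / 0.92 / 0.9 = 483.7 mg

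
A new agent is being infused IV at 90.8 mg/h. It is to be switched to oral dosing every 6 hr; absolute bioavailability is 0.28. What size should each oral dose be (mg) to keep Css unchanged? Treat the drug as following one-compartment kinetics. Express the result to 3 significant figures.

1950 mg

To maintain the same Css, the systemic dosing rate must be unchanged: F·D/τ = infusion rate.
D = rate × τ / F = 90.8 × 6 / 0.28 = 1946 mg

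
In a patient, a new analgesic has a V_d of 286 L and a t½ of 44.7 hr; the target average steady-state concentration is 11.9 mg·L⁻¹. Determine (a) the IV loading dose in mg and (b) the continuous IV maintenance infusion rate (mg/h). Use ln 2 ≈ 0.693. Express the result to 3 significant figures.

(a) 3400 mg; (b) 52.8 mg/h

LD = Vd × C = 286.0 × 11.9 = 3403 mg
CL = 0.693 × Vd / t½ = 0.693 × 286.0 / 44.7 = 4.434 L/h
Infusion rate = CL × Css = 4.434 × 11.9 = 52.76 mg/h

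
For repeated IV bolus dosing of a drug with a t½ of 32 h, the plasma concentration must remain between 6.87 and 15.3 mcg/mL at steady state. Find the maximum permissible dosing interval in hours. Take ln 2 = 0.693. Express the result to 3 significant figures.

37.0 h

k = 0.693 / t½ = 0.693 / 32 = 0.02166 h⁻¹
Between IV bolus doses, concentration decays as C = C₀·e^(−kτ), so C_peak/C_trough = e^(kτ).
τ_max = ln(C_peak/C_trough) / k = ln(15.3/6.87) / 0.02166 = 0.8007 / 0.02166 = 36.97 h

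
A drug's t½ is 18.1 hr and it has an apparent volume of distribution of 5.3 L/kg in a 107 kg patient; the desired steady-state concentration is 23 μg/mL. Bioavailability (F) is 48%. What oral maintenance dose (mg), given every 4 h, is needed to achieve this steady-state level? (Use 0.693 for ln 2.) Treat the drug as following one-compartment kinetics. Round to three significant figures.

Vd(total) = 107 kg × 5.3 L/kg = 567.1 L
k = 0.693/18.1 = 0.03829 h⁻¹, so CL = k·Vd = 0.03829 × 567.1 = 21.71 L/h
D = CL × Css × τ / F = 21.71 × 23 × 4 / 0.48 = 4161 mg

4160 mg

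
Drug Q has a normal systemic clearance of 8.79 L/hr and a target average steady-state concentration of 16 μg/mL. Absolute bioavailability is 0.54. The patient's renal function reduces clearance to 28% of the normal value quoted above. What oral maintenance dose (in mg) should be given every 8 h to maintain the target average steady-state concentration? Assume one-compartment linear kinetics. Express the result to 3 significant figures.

583 mg

Patient clearance = 0.28 × 8.790 = 2.461 L/h
D = CL × Css × τ / F = 2.461 × 16 × 8 / 0.54 = 583.3 mg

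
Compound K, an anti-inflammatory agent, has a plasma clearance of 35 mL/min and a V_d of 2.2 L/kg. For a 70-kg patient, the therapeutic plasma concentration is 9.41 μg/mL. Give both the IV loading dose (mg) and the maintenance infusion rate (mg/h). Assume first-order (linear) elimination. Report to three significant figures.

Total Vd = 2.2 × 70 = 154.0 L
Loading: fill Vd to C_target → 154.0 L × 9.41 mg/L = 1449 mg
CL = 35 mL/min × 60/1000 = 2.100 L/h
Maintenance infusion rate = CL × Css = 2.100 × 9.41 = 19.76 mg/h

(a) 1450 mg; (b) 19.8 mg/h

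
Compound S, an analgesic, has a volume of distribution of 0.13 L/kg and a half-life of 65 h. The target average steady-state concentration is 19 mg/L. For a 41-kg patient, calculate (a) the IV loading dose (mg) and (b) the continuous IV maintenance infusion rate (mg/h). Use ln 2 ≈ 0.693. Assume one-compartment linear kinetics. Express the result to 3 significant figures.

(a) 101 mg; (b) 1.08 mg/h

Vd(total) = 41 kg × 0.13 L/kg = 5.330 L
LD = Vd × C = 5.330 × 19 = 101.3 mg
CL = 0.693 × Vd / t½ = 0.693 × 5.330 / 65 = 0.05683 L/h
Infusion rate = CL × Css = 0.05683 × 19 = 1.080 mg/h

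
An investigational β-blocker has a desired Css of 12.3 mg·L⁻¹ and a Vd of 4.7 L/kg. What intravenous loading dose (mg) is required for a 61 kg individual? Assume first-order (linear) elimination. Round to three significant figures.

3530 mg

Vd(total) = 61 kg × 4.7 L/kg = 286.7 L
LD = Vd × C = 286.7 × 12.30 = 3526 mg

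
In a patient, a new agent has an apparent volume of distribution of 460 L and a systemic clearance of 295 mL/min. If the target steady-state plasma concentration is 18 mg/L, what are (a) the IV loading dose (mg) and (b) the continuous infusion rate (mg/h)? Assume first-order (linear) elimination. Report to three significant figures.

(a) 8280 mg; (b) 319 mg/h

Loading dose = Vd × C = 460.0 × 18 = 8280 mg
CL = 295 mL/min = 295 × 0.06 = 17.70 L/h
Infusion rate = 17.70 L/h × 18 mg/L = 318.6 mg/h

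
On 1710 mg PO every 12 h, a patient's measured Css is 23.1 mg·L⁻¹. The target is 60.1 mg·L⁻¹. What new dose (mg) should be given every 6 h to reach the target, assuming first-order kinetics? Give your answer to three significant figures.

2220 mg

For first-order elimination, Css ∝ F·D/(CL·τ); F and CL are unchanged, so Css ∝ D/τ.
D₂ = D₁ × (Css,target / Css,current) × (τ₂/τ₁) = 1710 × (60.1/23.1) × (6/12) = 2224 mg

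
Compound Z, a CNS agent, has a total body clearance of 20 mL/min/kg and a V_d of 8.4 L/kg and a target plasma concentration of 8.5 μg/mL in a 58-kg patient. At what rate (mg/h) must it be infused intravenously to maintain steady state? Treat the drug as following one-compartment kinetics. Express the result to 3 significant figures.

CL = 20 mL/min/kg × 58 kg = 1160 mL/min = 1160 × 60/1000 = 69.60 L/h
At steady state, infusion rate equals elimination rate: rate in = CL × Css.
R₀ = 69.60 × 8.5 = 591.6 mg/h

592 mg/h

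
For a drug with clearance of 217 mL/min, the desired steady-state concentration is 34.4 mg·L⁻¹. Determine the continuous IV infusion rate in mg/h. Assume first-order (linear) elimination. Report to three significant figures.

448 mg/h

CL = 217 mL/min = 217 × 0.06 = 13.02 L/h
Infusion rate = CL · Css = 13.02 L/h × 34.4 mg/L = 447.9 mg/h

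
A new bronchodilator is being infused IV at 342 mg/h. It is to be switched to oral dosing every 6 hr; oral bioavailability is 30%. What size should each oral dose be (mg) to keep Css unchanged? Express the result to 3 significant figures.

6840 mg

To maintain the same Css, the systemic dosing rate must be unchanged: F·D/τ = infusion rate.
D = rate × τ / F = 342 × 6 / 0.3 = 6840 mg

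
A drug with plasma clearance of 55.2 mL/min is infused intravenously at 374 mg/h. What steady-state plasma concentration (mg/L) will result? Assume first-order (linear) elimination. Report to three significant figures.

CL = 55.2 mL/min = 55.2 × 0.06 = 3.312 L/h
Css = rate / CL = 374 / 3.312 = 112.9 mg/L

113 mg/L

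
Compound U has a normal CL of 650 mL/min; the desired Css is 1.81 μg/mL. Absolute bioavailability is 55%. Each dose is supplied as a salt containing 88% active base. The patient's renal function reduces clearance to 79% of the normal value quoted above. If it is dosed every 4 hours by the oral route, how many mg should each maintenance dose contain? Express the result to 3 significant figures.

461 mg

Convert clearance: 650 mL/min × 60 min/h ÷ 1000 mL/L = 39.00 L/h
Patient clearance = 0.79 × 39.00 = 30.81 L/h
D = CL × Css × τ / F / S = 30.81 × 1.81 × 4 / 0.55 / 0.88 = 460.9 mg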